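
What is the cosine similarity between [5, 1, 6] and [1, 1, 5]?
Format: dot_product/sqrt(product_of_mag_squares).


dot = 36. |a|^2 = 62, |b|^2 = 27. cos = 36/sqrt(1674).

36/sqrt(1674)


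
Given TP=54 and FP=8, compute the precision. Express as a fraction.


Precision = TP / (TP + FP) = 54 / 62 = 27/31.

27/31


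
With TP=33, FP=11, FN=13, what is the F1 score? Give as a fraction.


Precision = 33/44 = 3/4. Recall = 33/46 = 33/46. F1 = 2*P*R/(P+R) = 11/15.

11/15


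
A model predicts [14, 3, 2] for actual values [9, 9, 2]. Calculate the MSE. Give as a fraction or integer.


MSE = (1/3) * ((9-14)^2=25 + (9-3)^2=36 + (2-2)^2=0). Sum = 61. MSE = 61/3.

61/3


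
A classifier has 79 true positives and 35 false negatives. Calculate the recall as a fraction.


Recall = TP / (TP + FN) = 79 / 114 = 79/114.

79/114


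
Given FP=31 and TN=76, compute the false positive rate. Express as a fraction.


FPR = FP / (FP + TN) = 31 / 107 = 31/107.

31/107


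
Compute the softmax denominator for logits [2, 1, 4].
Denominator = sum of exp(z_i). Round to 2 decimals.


Denom = e^2=7.3891 + e^1=2.7183 + e^4=54.5982. Sum = 64.7056, which rounds to 64.71.

64.71


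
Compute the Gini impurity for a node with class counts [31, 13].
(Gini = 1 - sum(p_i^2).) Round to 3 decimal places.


Total = 44. Proportions: 31/44, 13/44. sum(p_i^2) = 0.5837. Gini = 1 - 0.5837 = 0.4163, which rounds to 0.416.

0.416


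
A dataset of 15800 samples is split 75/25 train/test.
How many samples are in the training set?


Test set = 15800 * 25% = 3950. Training set = 15800 - 3950 = 11850.

11850


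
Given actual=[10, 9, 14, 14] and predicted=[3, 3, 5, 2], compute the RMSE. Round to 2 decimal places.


MSE = 77.5000. RMSE = sqrt(77.5000) = 8.80.

8.80


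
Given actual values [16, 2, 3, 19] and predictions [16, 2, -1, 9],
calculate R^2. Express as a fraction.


Mean(y) = 10. SS_res = 116. SS_tot = 230. R^2 = 1 - 116/(230) = 57/115.

57/115


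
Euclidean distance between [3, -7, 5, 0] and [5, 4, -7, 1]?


d = sqrt(sum of squared differences). (3-5)^2=4, (-7-4)^2=121, (5--7)^2=144, (0-1)^2=1. Sum = 270.

sqrt(270)


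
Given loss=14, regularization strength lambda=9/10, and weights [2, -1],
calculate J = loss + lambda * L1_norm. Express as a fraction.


L1 norm = sum(|w|) = 3. J = 14 + 9/10 * 3 = 167/10.

167/10


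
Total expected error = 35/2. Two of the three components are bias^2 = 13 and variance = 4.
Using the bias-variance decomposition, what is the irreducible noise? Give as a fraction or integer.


Total error = bias^2 + variance + irreducible noise. So irreducible noise = 35/2 - 13 - 4 = 1/2.

1/2


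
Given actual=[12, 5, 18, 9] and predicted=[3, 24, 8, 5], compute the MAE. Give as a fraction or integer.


MAE = (1/4) * (|12-3|=9 + |5-24|=19 + |18-8|=10 + |9-5|=4). Sum = 42. MAE = 21/2.

21/2


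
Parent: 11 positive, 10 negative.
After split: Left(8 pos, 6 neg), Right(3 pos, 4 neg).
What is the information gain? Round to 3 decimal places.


H(parent) = 0.9984. H(left) = 0.9852, H(right) = 0.9852. Weighted = (14/21)*0.9852 + (7/21)*0.9852 = 0.9852. IG = 0.9984 - 0.9852 = 0.0132, which rounds to 0.013.

0.013


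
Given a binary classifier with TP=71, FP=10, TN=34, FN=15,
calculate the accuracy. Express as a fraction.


Accuracy = (TP + TN) / (TP + TN + FP + FN) = (71 + 34) / 130 = 21/26.

21/26


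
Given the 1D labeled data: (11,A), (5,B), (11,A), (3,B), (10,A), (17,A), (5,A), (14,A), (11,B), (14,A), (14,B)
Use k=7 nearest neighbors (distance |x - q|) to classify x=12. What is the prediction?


Distances: |11-12|=1, |5-12|=7, |11-12|=1, |3-12|=9, |10-12|=2, |17-12|=5, |5-12|=7, |14-12|=2, |11-12|=1, |14-12|=2, |14-12|=2. 7 nearest: (11,A), (11,A), (11,B), (10,A), (14,A), (14,A), (14,B). Counts: {'A': 5, 'B': 2}. Majority class: A.

A


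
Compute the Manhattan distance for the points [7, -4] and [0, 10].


d = sum of absolute differences: |7-0|=7 + |-4-10|=14 = 21.

21


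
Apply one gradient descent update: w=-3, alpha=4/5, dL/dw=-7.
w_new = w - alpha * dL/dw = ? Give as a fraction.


w_new = -3 - 4/5 * -7 = -3 - -28/5 = 13/5.

13/5


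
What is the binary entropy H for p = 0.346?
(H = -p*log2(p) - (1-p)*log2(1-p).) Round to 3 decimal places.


H = -0.346*log2(0.346) - 0.654*log2(0.654) = 0.930.

0.930


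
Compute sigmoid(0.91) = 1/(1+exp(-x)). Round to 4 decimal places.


sigma(0.91) = 1/(1+e^(-0.91)) = 1/(1+0.402524) = 1/1.402524 = 0.7130.

0.7130


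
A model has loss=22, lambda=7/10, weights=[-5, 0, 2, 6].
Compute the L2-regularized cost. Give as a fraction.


L2 sq norm = sum(w^2) = 65. J = 22 + 7/10 * 65 = 135/2.

135/2


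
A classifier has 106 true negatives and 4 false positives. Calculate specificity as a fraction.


Specificity = TN / (TN + FP) = 106 / 110 = 53/55.

53/55


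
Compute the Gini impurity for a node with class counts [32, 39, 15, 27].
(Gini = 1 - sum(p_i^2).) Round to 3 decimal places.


Total = 113. Proportions: 32/113, 39/113, 15/113, 27/113. sum(p_i^2) = 0.2740. Gini = 1 - 0.2740 = 0.7260, which rounds to 0.726.

0.726


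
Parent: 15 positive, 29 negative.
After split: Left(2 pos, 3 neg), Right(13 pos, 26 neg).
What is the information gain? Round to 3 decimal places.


H(parent) = 0.9257. H(left) = 0.9710, H(right) = 0.9183. Weighted = (5/44)*0.9710 + (39/44)*0.9183 = 0.9243. IG = 0.9257 - 0.9243 = 0.0014, which rounds to 0.001.

0.001


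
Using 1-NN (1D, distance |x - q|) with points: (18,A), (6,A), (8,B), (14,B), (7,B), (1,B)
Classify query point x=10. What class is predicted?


Distances: |18-10|=8, |6-10|=4, |8-10|=2, |14-10|=4, |7-10|=3, |1-10|=9. 1 nearest: (8,B). Counts: {'B': 1}. Majority class: B.

B


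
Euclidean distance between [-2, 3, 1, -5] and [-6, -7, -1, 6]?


d = sqrt(sum of squared differences). (-2--6)^2=16, (3--7)^2=100, (1--1)^2=4, (-5-6)^2=121. Sum = 241.

sqrt(241)


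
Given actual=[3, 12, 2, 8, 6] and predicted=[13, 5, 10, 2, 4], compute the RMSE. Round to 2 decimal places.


MSE = 50.6000. RMSE = sqrt(50.6000) = 7.11.

7.11


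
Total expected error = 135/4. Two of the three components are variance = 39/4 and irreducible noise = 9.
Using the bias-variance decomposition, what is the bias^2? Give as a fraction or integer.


Total error = bias^2 + variance + irreducible noise. So bias^2 = 135/4 - 39/4 - 9 = 15.

15


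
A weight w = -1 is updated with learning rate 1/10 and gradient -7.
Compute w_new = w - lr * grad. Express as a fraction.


w_new = -1 - 1/10 * -7 = -1 - -7/10 = -3/10.

-3/10


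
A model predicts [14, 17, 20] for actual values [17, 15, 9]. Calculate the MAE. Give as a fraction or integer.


MAE = (1/3) * (|17-14|=3 + |15-17|=2 + |9-20|=11). Sum = 16. MAE = 16/3.

16/3


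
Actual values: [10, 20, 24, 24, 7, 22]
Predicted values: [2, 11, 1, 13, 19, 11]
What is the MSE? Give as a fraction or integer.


MSE = (1/6) * ((10-2)^2=64 + (20-11)^2=81 + (24-1)^2=529 + (24-13)^2=121 + (7-19)^2=144 + (22-11)^2=121). Sum = 1060. MSE = 530/3.

530/3


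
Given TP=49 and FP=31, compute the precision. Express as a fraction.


Precision = TP / (TP + FP) = 49 / 80 = 49/80.

49/80


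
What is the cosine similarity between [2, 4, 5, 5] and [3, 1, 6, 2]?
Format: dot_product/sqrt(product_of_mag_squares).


dot = 50. |a|^2 = 70, |b|^2 = 50. cos = 50/sqrt(3500).

50/sqrt(3500)


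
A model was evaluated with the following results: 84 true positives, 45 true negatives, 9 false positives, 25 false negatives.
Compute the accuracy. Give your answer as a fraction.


Accuracy = (TP + TN) / (TP + TN + FP + FN) = (84 + 45) / 163 = 129/163.

129/163


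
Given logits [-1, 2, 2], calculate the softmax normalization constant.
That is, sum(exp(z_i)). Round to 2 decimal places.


Denom = e^-1=0.3679 + e^2=7.3891 + e^2=7.3891. Sum = 15.1461, which rounds to 15.15.

15.15


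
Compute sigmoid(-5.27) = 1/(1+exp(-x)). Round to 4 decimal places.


sigma(-5.27) = 1/(1+e^(5.27)) = 1/(1+194.415962) = 1/195.415962 = 0.0051.

0.0051


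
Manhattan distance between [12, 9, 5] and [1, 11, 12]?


d = sum of absolute differences: |12-1|=11 + |9-11|=2 + |5-12|=7 = 20.

20


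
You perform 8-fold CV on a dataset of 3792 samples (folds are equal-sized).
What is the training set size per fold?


Each validation fold has 3792/8 = 474 samples. Training set = 3792 - 474 = 3318.

3318


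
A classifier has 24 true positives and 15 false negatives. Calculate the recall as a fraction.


Recall = TP / (TP + FN) = 24 / 39 = 8/13.

8/13


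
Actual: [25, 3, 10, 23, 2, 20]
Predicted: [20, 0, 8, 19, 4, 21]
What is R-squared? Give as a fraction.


Mean(y) = 83/6. SS_res = 59. SS_tot = 3113/6. R^2 = 1 - 59/(3113/6) = 2759/3113.

2759/3113


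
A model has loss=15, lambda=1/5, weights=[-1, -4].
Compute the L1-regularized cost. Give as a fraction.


L1 norm = sum(|w|) = 5. J = 15 + 1/5 * 5 = 16.

16


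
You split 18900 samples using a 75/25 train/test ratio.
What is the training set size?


Test set = 18900 * 25% = 4725. Training set = 18900 - 4725 = 14175.

14175


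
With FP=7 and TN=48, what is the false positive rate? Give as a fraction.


FPR = FP / (FP + TN) = 7 / 55 = 7/55.

7/55


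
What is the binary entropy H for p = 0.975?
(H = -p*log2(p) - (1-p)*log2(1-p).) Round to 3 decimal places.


H = -0.975*log2(0.975) - 0.025*log2(0.025) = 0.169.

0.169


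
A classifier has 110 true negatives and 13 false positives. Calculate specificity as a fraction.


Specificity = TN / (TN + FP) = 110 / 123 = 110/123.

110/123


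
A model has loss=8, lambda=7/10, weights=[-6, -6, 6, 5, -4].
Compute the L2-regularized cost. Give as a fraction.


L2 sq norm = sum(w^2) = 149. J = 8 + 7/10 * 149 = 1123/10.

1123/10


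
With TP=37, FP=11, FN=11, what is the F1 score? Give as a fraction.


Precision = 37/48 = 37/48. Recall = 37/48 = 37/48. F1 = 2*P*R/(P+R) = 37/48.

37/48


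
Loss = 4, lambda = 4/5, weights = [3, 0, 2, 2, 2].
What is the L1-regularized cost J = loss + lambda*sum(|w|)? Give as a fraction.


L1 norm = sum(|w|) = 9. J = 4 + 4/5 * 9 = 56/5.

56/5


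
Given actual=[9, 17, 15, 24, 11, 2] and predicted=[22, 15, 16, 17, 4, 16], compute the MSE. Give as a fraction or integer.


MSE = (1/6) * ((9-22)^2=169 + (17-15)^2=4 + (15-16)^2=1 + (24-17)^2=49 + (11-4)^2=49 + (2-16)^2=196). Sum = 468. MSE = 78.

78


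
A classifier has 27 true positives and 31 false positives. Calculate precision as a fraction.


Precision = TP / (TP + FP) = 27 / 58 = 27/58.

27/58


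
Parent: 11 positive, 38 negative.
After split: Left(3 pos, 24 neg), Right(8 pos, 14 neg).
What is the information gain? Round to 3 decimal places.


H(parent) = 0.7683. H(left) = 0.5033, H(right) = 0.9457. Weighted = (27/49)*0.5033 + (22/49)*0.9457 = 0.7019. IG = 0.7683 - 0.7019 = 0.0664, which rounds to 0.066.

0.066


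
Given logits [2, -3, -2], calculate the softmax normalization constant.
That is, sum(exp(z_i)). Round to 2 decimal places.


Denom = e^2=7.3891 + e^-3=0.0498 + e^-2=0.1353. Sum = 7.5742, which rounds to 7.57.

7.57


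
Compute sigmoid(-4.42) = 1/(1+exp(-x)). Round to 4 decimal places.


sigma(-4.42) = 1/(1+e^(4.42)) = 1/(1+83.096285) = 1/84.096285 = 0.0119.

0.0119


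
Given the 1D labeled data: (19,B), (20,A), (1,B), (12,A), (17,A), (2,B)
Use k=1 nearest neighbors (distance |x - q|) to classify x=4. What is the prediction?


Distances: |19-4|=15, |20-4|=16, |1-4|=3, |12-4|=8, |17-4|=13, |2-4|=2. 1 nearest: (2,B). Counts: {'B': 1}. Majority class: B.

B


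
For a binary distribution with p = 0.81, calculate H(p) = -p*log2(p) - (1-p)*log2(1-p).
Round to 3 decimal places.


H = -0.81*log2(0.81) - 0.19*log2(0.19) = 0.701.

0.701


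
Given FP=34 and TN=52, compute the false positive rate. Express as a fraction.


FPR = FP / (FP + TN) = 34 / 86 = 17/43.

17/43


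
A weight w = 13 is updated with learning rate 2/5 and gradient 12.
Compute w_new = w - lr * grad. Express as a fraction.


w_new = 13 - 2/5 * 12 = 13 - 24/5 = 41/5.

41/5


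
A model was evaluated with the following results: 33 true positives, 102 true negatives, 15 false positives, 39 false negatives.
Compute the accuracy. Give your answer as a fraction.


Accuracy = (TP + TN) / (TP + TN + FP + FN) = (33 + 102) / 189 = 5/7.

5/7


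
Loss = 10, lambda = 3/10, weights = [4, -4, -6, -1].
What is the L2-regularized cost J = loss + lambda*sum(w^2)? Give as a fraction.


L2 sq norm = sum(w^2) = 69. J = 10 + 3/10 * 69 = 307/10.

307/10


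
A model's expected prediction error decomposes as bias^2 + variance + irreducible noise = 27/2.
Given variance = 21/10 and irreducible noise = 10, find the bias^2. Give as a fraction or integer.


Total error = bias^2 + variance + irreducible noise. So bias^2 = 27/2 - 21/10 - 10 = 7/5.

7/5


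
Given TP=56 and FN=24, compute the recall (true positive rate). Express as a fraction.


Recall = TP / (TP + FN) = 56 / 80 = 7/10.

7/10


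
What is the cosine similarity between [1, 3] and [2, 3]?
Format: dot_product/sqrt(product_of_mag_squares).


dot = 11. |a|^2 = 10, |b|^2 = 13. cos = 11/sqrt(130).

11/sqrt(130)


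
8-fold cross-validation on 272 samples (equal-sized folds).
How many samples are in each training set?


Each validation fold has 272/8 = 34 samples. Training set = 272 - 34 = 238.

238


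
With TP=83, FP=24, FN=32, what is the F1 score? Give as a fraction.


Precision = 83/107 = 83/107. Recall = 83/115 = 83/115. F1 = 2*P*R/(P+R) = 83/111.

83/111


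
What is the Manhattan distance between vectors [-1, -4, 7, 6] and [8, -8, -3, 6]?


d = sum of absolute differences: |-1-8|=9 + |-4--8|=4 + |7--3|=10 + |6-6|=0 = 23.

23


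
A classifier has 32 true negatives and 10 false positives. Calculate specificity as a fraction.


Specificity = TN / (TN + FP) = 32 / 42 = 16/21.

16/21


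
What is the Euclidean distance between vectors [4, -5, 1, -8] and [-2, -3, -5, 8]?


d = sqrt(sum of squared differences). (4--2)^2=36, (-5--3)^2=4, (1--5)^2=36, (-8-8)^2=256. Sum = 332.

sqrt(332)


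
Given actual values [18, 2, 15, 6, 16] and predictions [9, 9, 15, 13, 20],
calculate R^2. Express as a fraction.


Mean(y) = 57/5. SS_res = 195. SS_tot = 976/5. R^2 = 1 - 195/(976/5) = 1/976.

1/976


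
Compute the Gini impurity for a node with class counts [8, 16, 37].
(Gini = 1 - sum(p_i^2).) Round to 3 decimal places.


Total = 61. Proportions: 8/61, 16/61, 37/61. sum(p_i^2) = 0.4539. Gini = 1 - 0.4539 = 0.5461, which rounds to 0.546.

0.546


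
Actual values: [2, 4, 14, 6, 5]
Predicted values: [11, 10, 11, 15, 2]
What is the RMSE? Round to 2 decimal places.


MSE = 43.2000. RMSE = sqrt(43.2000) = 6.57.

6.57


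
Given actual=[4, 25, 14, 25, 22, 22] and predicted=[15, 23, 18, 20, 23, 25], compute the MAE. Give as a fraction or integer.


MAE = (1/6) * (|4-15|=11 + |25-23|=2 + |14-18|=4 + |25-20|=5 + |22-23|=1 + |22-25|=3). Sum = 26. MAE = 13/3.

13/3


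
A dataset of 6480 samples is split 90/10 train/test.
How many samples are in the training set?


Test set = 6480 * 10% = 648. Training set = 6480 - 648 = 5832.

5832


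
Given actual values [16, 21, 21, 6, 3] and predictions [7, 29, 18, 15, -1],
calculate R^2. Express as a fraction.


Mean(y) = 67/5. SS_res = 251. SS_tot = 1426/5. R^2 = 1 - 251/(1426/5) = 171/1426.

171/1426


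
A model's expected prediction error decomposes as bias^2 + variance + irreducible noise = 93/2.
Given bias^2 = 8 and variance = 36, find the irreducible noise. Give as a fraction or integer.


Total error = bias^2 + variance + irreducible noise. So irreducible noise = 93/2 - 8 - 36 = 5/2.

5/2


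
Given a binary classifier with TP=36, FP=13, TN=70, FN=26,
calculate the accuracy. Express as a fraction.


Accuracy = (TP + TN) / (TP + TN + FP + FN) = (36 + 70) / 145 = 106/145.

106/145


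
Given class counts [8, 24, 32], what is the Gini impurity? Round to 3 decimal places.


Total = 64. Proportions: 8/64, 24/64, 32/64. sum(p_i^2) = 0.4062. Gini = 1 - 0.4062 = 0.5938, which rounds to 0.594.

0.594


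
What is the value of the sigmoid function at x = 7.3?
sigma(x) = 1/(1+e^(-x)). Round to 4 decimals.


sigma(7.3) = 1/(1+e^(-7.3)) = 1/(1+0.000676) = 1/1.000676 = 0.9993.

0.9993


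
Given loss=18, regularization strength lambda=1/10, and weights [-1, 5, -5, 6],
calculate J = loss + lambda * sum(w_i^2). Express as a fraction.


L2 sq norm = sum(w^2) = 87. J = 18 + 1/10 * 87 = 267/10.

267/10


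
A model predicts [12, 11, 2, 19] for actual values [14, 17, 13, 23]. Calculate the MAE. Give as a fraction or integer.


MAE = (1/4) * (|14-12|=2 + |17-11|=6 + |13-2|=11 + |23-19|=4). Sum = 23. MAE = 23/4.

23/4


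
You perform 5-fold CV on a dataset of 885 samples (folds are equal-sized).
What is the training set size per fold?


Each validation fold has 885/5 = 177 samples. Training set = 885 - 177 = 708.

708


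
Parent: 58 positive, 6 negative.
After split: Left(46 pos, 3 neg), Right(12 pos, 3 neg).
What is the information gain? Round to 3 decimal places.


H(parent) = 0.4489. H(left) = 0.3323, H(right) = 0.7219. Weighted = (49/64)*0.3323 + (15/64)*0.7219 = 0.4236. IG = 0.4489 - 0.4236 = 0.0253, which rounds to 0.025.

0.025


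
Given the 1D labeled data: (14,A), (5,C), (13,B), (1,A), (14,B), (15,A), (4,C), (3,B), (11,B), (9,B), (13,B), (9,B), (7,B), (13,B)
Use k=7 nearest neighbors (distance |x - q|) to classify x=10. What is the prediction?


Distances: |14-10|=4, |5-10|=5, |13-10|=3, |1-10|=9, |14-10|=4, |15-10|=5, |4-10|=6, |3-10|=7, |11-10|=1, |9-10|=1, |13-10|=3, |9-10|=1, |7-10|=3, |13-10|=3. 7 nearest: (11,B), (9,B), (9,B), (13,B), (13,B), (7,B), (13,B). Counts: {'B': 7}. Majority class: B.

B


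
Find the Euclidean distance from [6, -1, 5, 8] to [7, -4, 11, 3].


d = sqrt(sum of squared differences). (6-7)^2=1, (-1--4)^2=9, (5-11)^2=36, (8-3)^2=25. Sum = 71.

sqrt(71)


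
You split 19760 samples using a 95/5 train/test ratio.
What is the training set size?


Test set = 19760 * 5% = 988. Training set = 19760 - 988 = 18772.

18772


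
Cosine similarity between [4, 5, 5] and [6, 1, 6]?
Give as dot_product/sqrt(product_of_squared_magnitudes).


dot = 59. |a|^2 = 66, |b|^2 = 73. cos = 59/sqrt(4818).

59/sqrt(4818)


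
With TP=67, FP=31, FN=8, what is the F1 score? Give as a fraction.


Precision = 67/98 = 67/98. Recall = 67/75 = 67/75. F1 = 2*P*R/(P+R) = 134/173.

134/173


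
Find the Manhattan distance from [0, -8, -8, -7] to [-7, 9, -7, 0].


d = sum of absolute differences: |0--7|=7 + |-8-9|=17 + |-8--7|=1 + |-7-0|=7 = 32.

32


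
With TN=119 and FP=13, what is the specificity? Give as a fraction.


Specificity = TN / (TN + FP) = 119 / 132 = 119/132.

119/132


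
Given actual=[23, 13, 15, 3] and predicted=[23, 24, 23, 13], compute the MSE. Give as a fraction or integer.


MSE = (1/4) * ((23-23)^2=0 + (13-24)^2=121 + (15-23)^2=64 + (3-13)^2=100). Sum = 285. MSE = 285/4.

285/4


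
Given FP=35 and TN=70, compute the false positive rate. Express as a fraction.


FPR = FP / (FP + TN) = 35 / 105 = 1/3.

1/3


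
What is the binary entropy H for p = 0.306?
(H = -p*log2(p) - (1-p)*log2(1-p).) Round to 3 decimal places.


H = -0.306*log2(0.306) - 0.694*log2(0.694) = 0.889.

0.889


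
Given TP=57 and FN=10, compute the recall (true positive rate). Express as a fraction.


Recall = TP / (TP + FN) = 57 / 67 = 57/67.

57/67


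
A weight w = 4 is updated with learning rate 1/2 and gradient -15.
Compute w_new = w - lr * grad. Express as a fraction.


w_new = 4 - 1/2 * -15 = 4 - -15/2 = 23/2.

23/2


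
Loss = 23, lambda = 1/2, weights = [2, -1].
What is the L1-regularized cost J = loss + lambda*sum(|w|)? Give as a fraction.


L1 norm = sum(|w|) = 3. J = 23 + 1/2 * 3 = 49/2.

49/2


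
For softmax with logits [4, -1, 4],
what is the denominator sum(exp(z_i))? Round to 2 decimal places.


Denom = e^4=54.5982 + e^-1=0.3679 + e^4=54.5982. Sum = 109.5643, which rounds to 109.56.

109.56


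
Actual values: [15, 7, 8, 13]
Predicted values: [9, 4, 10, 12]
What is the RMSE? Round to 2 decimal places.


MSE = 12.5000. RMSE = sqrt(12.5000) = 3.54.

3.54


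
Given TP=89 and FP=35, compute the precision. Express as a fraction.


Precision = TP / (TP + FP) = 89 / 124 = 89/124.

89/124


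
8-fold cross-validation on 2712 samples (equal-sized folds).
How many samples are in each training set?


Each validation fold has 2712/8 = 339 samples. Training set = 2712 - 339 = 2373.

2373


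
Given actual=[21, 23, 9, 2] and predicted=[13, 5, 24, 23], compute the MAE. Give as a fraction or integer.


MAE = (1/4) * (|21-13|=8 + |23-5|=18 + |9-24|=15 + |2-23|=21). Sum = 62. MAE = 31/2.

31/2


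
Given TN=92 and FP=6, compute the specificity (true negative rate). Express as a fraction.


Specificity = TN / (TN + FP) = 92 / 98 = 46/49.

46/49


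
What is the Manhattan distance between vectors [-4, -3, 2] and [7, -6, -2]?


d = sum of absolute differences: |-4-7|=11 + |-3--6|=3 + |2--2|=4 = 18.

18


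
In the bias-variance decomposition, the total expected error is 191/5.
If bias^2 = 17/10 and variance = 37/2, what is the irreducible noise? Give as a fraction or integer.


Total error = bias^2 + variance + irreducible noise. So irreducible noise = 191/5 - 17/10 - 37/2 = 18.

18


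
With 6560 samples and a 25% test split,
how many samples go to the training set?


Test set = 6560 * 25% = 1640. Training set = 6560 - 1640 = 4920.

4920


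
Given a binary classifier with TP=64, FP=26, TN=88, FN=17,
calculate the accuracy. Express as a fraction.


Accuracy = (TP + TN) / (TP + TN + FP + FN) = (64 + 88) / 195 = 152/195.

152/195


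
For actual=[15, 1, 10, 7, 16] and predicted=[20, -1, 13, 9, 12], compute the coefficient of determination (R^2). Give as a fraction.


Mean(y) = 49/5. SS_res = 58. SS_tot = 754/5. R^2 = 1 - 58/(754/5) = 8/13.

8/13


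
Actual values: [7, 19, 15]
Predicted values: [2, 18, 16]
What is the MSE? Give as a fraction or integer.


MSE = (1/3) * ((7-2)^2=25 + (19-18)^2=1 + (15-16)^2=1). Sum = 27. MSE = 9.

9


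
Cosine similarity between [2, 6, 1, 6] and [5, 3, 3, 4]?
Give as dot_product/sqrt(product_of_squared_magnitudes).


dot = 55. |a|^2 = 77, |b|^2 = 59. cos = 55/sqrt(4543).

55/sqrt(4543)


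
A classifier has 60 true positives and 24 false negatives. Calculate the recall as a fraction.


Recall = TP / (TP + FN) = 60 / 84 = 5/7.

5/7


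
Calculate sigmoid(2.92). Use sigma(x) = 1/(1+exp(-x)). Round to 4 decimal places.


sigma(2.92) = 1/(1+e^(-2.92)) = 1/(1+0.053934) = 1/1.053934 = 0.9488.

0.9488


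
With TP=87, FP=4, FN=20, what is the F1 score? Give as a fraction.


Precision = 87/91 = 87/91. Recall = 87/107 = 87/107. F1 = 2*P*R/(P+R) = 29/33.

29/33


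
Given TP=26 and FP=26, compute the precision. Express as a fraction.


Precision = TP / (TP + FP) = 26 / 52 = 1/2.

1/2


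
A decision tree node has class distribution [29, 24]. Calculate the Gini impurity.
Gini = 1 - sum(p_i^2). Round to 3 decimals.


Total = 53. Proportions: 29/53, 24/53. sum(p_i^2) = 0.5044. Gini = 1 - 0.5044 = 0.4956, which rounds to 0.496.

0.496


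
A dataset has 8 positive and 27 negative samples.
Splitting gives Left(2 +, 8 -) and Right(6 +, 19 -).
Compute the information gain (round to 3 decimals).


H(parent) = 0.7755. H(left) = 0.7219, H(right) = 0.7950. Weighted = (10/35)*0.7219 + (25/35)*0.7950 = 0.7741. IG = 0.7755 - 0.7741 = 0.0014, which rounds to 0.001.

0.001


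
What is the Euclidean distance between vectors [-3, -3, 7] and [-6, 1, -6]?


d = sqrt(sum of squared differences). (-3--6)^2=9, (-3-1)^2=16, (7--6)^2=169. Sum = 194.

sqrt(194)


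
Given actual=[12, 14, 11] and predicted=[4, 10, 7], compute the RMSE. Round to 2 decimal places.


MSE = 32.0000. RMSE = sqrt(32.0000) = 5.66.

5.66


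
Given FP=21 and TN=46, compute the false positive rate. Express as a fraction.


FPR = FP / (FP + TN) = 21 / 67 = 21/67.

21/67


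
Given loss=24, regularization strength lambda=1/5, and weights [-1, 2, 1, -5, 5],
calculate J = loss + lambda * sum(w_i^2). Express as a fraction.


L2 sq norm = sum(w^2) = 56. J = 24 + 1/5 * 56 = 176/5.

176/5


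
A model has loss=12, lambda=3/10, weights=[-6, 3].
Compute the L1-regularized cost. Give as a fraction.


L1 norm = sum(|w|) = 9. J = 12 + 3/10 * 9 = 147/10.

147/10


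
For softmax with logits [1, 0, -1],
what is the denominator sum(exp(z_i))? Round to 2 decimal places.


Denom = e^1=2.7183 + e^0=1.0000 + e^-1=0.3679. Sum = 4.0862, which rounds to 4.09.

4.09


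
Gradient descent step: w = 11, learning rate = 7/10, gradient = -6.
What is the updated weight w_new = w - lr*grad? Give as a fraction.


w_new = 11 - 7/10 * -6 = 11 - -21/5 = 76/5.

76/5


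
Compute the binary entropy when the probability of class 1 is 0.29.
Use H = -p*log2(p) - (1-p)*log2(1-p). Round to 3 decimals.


H = -0.29*log2(0.29) - 0.71*log2(0.71) = 0.869.

0.869


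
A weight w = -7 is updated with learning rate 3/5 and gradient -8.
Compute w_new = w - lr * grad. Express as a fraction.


w_new = -7 - 3/5 * -8 = -7 - -24/5 = -11/5.

-11/5


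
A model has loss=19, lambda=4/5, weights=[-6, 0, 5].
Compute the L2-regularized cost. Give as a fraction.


L2 sq norm = sum(w^2) = 61. J = 19 + 4/5 * 61 = 339/5.

339/5


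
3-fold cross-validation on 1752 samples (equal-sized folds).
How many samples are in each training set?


Each validation fold has 1752/3 = 584 samples. Training set = 1752 - 584 = 1168.

1168


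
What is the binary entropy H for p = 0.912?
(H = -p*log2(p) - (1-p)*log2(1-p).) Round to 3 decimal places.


H = -0.912*log2(0.912) - 0.088*log2(0.088) = 0.430.

0.430


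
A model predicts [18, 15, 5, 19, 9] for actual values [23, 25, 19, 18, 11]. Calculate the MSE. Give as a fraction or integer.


MSE = (1/5) * ((23-18)^2=25 + (25-15)^2=100 + (19-5)^2=196 + (18-19)^2=1 + (11-9)^2=4). Sum = 326. MSE = 326/5.

326/5


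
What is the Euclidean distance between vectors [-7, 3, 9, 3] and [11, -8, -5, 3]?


d = sqrt(sum of squared differences). (-7-11)^2=324, (3--8)^2=121, (9--5)^2=196, (3-3)^2=0. Sum = 641.

sqrt(641)


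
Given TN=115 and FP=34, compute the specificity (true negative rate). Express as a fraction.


Specificity = TN / (TN + FP) = 115 / 149 = 115/149.

115/149


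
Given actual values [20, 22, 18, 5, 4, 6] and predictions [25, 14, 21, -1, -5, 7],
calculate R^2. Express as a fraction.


Mean(y) = 25/2. SS_res = 216. SS_tot = 695/2. R^2 = 1 - 216/(695/2) = 263/695.

263/695


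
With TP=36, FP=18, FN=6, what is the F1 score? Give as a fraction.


Precision = 36/54 = 2/3. Recall = 36/42 = 6/7. F1 = 2*P*R/(P+R) = 3/4.

3/4


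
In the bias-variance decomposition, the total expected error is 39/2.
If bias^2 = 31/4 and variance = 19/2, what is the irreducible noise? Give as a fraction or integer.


Total error = bias^2 + variance + irreducible noise. So irreducible noise = 39/2 - 31/4 - 19/2 = 9/4.

9/4


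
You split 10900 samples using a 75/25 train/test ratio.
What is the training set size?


Test set = 10900 * 25% = 2725. Training set = 10900 - 2725 = 8175.

8175


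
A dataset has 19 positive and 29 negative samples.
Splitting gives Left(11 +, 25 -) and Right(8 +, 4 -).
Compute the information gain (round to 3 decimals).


H(parent) = 0.9685. H(left) = 0.8880, H(right) = 0.9183. Weighted = (36/48)*0.8880 + (12/48)*0.9183 = 0.8956. IG = 0.9685 - 0.8956 = 0.0729, which rounds to 0.073.

0.073


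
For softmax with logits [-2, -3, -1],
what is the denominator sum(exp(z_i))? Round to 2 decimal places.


Denom = e^-2=0.1353 + e^-3=0.0498 + e^-1=0.3679. Sum = 0.5530, which rounds to 0.55.

0.55


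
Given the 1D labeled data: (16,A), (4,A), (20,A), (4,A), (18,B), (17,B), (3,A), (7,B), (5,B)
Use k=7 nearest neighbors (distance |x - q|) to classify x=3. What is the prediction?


Distances: |16-3|=13, |4-3|=1, |20-3|=17, |4-3|=1, |18-3|=15, |17-3|=14, |3-3|=0, |7-3|=4, |5-3|=2. 7 nearest: (3,A), (4,A), (4,A), (5,B), (7,B), (16,A), (17,B). Counts: {'A': 4, 'B': 3}. Majority class: A.

A


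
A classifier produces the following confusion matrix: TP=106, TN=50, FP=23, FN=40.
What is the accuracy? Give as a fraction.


Accuracy = (TP + TN) / (TP + TN + FP + FN) = (106 + 50) / 219 = 52/73.

52/73


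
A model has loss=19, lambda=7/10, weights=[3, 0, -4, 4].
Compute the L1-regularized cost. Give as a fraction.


L1 norm = sum(|w|) = 11. J = 19 + 7/10 * 11 = 267/10.

267/10


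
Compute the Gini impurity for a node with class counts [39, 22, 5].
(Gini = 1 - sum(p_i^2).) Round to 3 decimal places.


Total = 66. Proportions: 39/66, 22/66, 5/66. sum(p_i^2) = 0.4660. Gini = 1 - 0.4660 = 0.5340, which rounds to 0.534.

0.534


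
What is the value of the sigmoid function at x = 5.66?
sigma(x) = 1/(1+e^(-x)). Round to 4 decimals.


sigma(5.66) = 1/(1+e^(-5.66)) = 1/(1+0.003483) = 1/1.003483 = 0.9965.

0.9965


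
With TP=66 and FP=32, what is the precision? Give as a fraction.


Precision = TP / (TP + FP) = 66 / 98 = 33/49.

33/49


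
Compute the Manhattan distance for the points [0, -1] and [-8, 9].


d = sum of absolute differences: |0--8|=8 + |-1-9|=10 = 18.

18


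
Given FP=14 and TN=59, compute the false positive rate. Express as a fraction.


FPR = FP / (FP + TN) = 14 / 73 = 14/73.

14/73


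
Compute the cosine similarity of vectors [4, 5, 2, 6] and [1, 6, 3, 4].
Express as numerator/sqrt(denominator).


dot = 64. |a|^2 = 81, |b|^2 = 62. cos = 64/sqrt(5022).

64/sqrt(5022)


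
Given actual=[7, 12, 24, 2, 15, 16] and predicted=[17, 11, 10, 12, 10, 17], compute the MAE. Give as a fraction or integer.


MAE = (1/6) * (|7-17|=10 + |12-11|=1 + |24-10|=14 + |2-12|=10 + |15-10|=5 + |16-17|=1). Sum = 41. MAE = 41/6.

41/6


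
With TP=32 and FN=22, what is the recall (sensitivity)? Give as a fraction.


Recall = TP / (TP + FN) = 32 / 54 = 16/27.

16/27


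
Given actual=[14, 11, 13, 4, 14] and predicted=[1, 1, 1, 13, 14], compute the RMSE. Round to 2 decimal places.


MSE = 98.8000. RMSE = sqrt(98.8000) = 9.94.

9.94


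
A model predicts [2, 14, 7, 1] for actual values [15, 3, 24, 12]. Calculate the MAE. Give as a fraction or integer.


MAE = (1/4) * (|15-2|=13 + |3-14|=11 + |24-7|=17 + |12-1|=11). Sum = 52. MAE = 13.

13


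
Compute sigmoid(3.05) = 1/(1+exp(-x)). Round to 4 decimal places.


sigma(3.05) = 1/(1+e^(-3.05)) = 1/(1+0.047359) = 1/1.047359 = 0.9548.

0.9548


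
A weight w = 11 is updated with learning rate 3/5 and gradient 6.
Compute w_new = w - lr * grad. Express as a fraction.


w_new = 11 - 3/5 * 6 = 11 - 18/5 = 37/5.

37/5


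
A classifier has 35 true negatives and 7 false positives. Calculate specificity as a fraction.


Specificity = TN / (TN + FP) = 35 / 42 = 5/6.

5/6


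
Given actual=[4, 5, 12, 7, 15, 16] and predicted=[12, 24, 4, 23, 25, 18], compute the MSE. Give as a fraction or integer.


MSE = (1/6) * ((4-12)^2=64 + (5-24)^2=361 + (12-4)^2=64 + (7-23)^2=256 + (15-25)^2=100 + (16-18)^2=4). Sum = 849. MSE = 283/2.

283/2


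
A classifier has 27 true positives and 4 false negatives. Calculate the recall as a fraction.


Recall = TP / (TP + FN) = 27 / 31 = 27/31.

27/31


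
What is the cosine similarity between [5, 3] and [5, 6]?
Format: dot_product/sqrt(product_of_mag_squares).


dot = 43. |a|^2 = 34, |b|^2 = 61. cos = 43/sqrt(2074).

43/sqrt(2074)


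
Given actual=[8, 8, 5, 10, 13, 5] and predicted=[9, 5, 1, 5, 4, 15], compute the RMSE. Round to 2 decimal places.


MSE = 38.6667. RMSE = sqrt(38.6667) = 6.22.

6.22


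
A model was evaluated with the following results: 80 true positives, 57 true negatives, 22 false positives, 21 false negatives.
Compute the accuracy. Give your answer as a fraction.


Accuracy = (TP + TN) / (TP + TN + FP + FN) = (80 + 57) / 180 = 137/180.

137/180


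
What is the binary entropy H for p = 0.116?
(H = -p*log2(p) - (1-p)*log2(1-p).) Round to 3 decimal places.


H = -0.116*log2(0.116) - 0.884*log2(0.884) = 0.518.

0.518


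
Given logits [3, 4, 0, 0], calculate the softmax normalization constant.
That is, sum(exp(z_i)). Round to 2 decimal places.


Denom = e^3=20.0855 + e^4=54.5982 + e^0=1.0000 + e^0=1.0000. Sum = 76.6837, which rounds to 76.68.

76.68


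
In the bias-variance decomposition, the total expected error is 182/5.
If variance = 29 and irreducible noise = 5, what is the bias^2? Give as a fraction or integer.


Total error = bias^2 + variance + irreducible noise. So bias^2 = 182/5 - 29 - 5 = 12/5.

12/5


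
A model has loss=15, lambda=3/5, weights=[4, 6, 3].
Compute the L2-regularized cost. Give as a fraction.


L2 sq norm = sum(w^2) = 61. J = 15 + 3/5 * 61 = 258/5.

258/5


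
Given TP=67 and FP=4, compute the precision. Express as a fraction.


Precision = TP / (TP + FP) = 67 / 71 = 67/71.

67/71


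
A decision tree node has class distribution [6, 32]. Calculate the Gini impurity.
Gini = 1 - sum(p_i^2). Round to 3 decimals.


Total = 38. Proportions: 6/38, 32/38. sum(p_i^2) = 0.7341. Gini = 1 - 0.7341 = 0.2659, which rounds to 0.266.

0.266


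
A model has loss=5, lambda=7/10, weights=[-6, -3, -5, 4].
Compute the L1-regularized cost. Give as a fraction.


L1 norm = sum(|w|) = 18. J = 5 + 7/10 * 18 = 88/5.

88/5


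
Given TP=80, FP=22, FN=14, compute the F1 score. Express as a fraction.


Precision = 80/102 = 40/51. Recall = 80/94 = 40/47. F1 = 2*P*R/(P+R) = 40/49.

40/49


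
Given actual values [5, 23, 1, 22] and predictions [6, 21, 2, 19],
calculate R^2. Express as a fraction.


Mean(y) = 51/4. SS_res = 15. SS_tot = 1555/4. R^2 = 1 - 15/(1555/4) = 299/311.

299/311


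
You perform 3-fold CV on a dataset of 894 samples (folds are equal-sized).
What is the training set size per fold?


Each validation fold has 894/3 = 298 samples. Training set = 894 - 298 = 596.

596


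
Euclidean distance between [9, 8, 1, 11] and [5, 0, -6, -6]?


d = sqrt(sum of squared differences). (9-5)^2=16, (8-0)^2=64, (1--6)^2=49, (11--6)^2=289. Sum = 418.

sqrt(418)


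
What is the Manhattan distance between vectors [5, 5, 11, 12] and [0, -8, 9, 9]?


d = sum of absolute differences: |5-0|=5 + |5--8|=13 + |11-9|=2 + |12-9|=3 = 23.

23


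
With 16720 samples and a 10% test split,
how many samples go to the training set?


Test set = 16720 * 10% = 1672. Training set = 16720 - 1672 = 15048.

15048


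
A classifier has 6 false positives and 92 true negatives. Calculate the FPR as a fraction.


FPR = FP / (FP + TN) = 6 / 98 = 3/49.

3/49


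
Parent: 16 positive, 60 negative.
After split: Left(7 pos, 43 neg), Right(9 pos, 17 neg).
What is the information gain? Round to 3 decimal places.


H(parent) = 0.7425. H(left) = 0.5842, H(right) = 0.9306. Weighted = (50/76)*0.5842 + (26/76)*0.9306 = 0.7027. IG = 0.7425 - 0.7027 = 0.0398, which rounds to 0.040.

0.040


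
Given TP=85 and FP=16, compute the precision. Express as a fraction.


Precision = TP / (TP + FP) = 85 / 101 = 85/101.

85/101


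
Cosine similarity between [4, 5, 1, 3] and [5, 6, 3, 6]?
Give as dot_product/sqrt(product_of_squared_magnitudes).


dot = 71. |a|^2 = 51, |b|^2 = 106. cos = 71/sqrt(5406).

71/sqrt(5406)


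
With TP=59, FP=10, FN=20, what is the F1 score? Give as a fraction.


Precision = 59/69 = 59/69. Recall = 59/79 = 59/79. F1 = 2*P*R/(P+R) = 59/74.

59/74


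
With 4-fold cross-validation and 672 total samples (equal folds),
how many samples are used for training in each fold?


Each validation fold has 672/4 = 168 samples. Training set = 672 - 168 = 504.

504


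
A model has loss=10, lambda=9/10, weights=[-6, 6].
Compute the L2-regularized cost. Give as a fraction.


L2 sq norm = sum(w^2) = 72. J = 10 + 9/10 * 72 = 374/5.

374/5


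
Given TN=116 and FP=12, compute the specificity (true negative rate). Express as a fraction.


Specificity = TN / (TN + FP) = 116 / 128 = 29/32.

29/32


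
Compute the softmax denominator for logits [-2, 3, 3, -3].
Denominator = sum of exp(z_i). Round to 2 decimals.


Denom = e^-2=0.1353 + e^3=20.0855 + e^3=20.0855 + e^-3=0.0498. Sum = 40.3561, which rounds to 40.36.

40.36


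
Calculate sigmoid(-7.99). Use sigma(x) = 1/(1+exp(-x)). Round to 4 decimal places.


sigma(-7.99) = 1/(1+e^(7.99)) = 1/(1+2951.296959) = 1/2952.296959 = 0.0003.

0.0003


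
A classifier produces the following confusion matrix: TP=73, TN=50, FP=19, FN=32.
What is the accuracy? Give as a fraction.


Accuracy = (TP + TN) / (TP + TN + FP + FN) = (73 + 50) / 174 = 41/58.

41/58


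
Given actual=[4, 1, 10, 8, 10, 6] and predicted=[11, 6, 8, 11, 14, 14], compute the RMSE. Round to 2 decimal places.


MSE = 27.8333. RMSE = sqrt(27.8333) = 5.28.

5.28


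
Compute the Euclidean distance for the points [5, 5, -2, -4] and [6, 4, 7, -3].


d = sqrt(sum of squared differences). (5-6)^2=1, (5-4)^2=1, (-2-7)^2=81, (-4--3)^2=1. Sum = 84.

sqrt(84)


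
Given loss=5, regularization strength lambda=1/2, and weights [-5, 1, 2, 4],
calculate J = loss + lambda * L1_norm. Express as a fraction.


L1 norm = sum(|w|) = 12. J = 5 + 1/2 * 12 = 11.

11


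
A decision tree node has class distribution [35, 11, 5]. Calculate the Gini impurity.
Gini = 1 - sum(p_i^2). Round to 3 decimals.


Total = 51. Proportions: 35/51, 11/51, 5/51. sum(p_i^2) = 0.5271. Gini = 1 - 0.5271 = 0.4729, which rounds to 0.473.

0.473


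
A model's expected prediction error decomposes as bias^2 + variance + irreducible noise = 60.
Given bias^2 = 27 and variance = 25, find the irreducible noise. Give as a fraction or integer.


Total error = bias^2 + variance + irreducible noise. So irreducible noise = 60 - 27 - 25 = 8.

8


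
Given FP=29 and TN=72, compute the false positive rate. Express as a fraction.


FPR = FP / (FP + TN) = 29 / 101 = 29/101.

29/101


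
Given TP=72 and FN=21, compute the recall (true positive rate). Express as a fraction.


Recall = TP / (TP + FN) = 72 / 93 = 24/31.

24/31


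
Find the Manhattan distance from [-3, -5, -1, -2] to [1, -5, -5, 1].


d = sum of absolute differences: |-3-1|=4 + |-5--5|=0 + |-1--5|=4 + |-2-1|=3 = 11.

11


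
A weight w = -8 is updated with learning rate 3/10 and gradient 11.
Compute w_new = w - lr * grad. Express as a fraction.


w_new = -8 - 3/10 * 11 = -8 - 33/10 = -113/10.

-113/10


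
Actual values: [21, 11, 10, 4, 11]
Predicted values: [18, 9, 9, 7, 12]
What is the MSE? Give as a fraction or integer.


MSE = (1/5) * ((21-18)^2=9 + (11-9)^2=4 + (10-9)^2=1 + (4-7)^2=9 + (11-12)^2=1). Sum = 24. MSE = 24/5.

24/5


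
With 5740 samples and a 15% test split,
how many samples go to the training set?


Test set = 5740 * 15% = 861. Training set = 5740 - 861 = 4879.

4879


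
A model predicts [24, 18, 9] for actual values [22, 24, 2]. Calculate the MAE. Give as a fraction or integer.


MAE = (1/3) * (|22-24|=2 + |24-18|=6 + |2-9|=7). Sum = 15. MAE = 5.

5


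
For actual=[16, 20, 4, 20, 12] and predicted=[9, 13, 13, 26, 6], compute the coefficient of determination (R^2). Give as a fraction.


Mean(y) = 72/5. SS_res = 251. SS_tot = 896/5. R^2 = 1 - 251/(896/5) = -359/896.

-359/896


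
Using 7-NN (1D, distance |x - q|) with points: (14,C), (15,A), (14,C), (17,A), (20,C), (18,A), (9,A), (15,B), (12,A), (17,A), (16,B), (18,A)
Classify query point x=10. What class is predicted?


Distances: |14-10|=4, |15-10|=5, |14-10|=4, |17-10|=7, |20-10|=10, |18-10|=8, |9-10|=1, |15-10|=5, |12-10|=2, |17-10|=7, |16-10|=6, |18-10|=8. 7 nearest: (9,A), (12,A), (14,C), (14,C), (15,A), (15,B), (16,B). Counts: {'A': 3, 'C': 2, 'B': 2}. Majority class: A.

A
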